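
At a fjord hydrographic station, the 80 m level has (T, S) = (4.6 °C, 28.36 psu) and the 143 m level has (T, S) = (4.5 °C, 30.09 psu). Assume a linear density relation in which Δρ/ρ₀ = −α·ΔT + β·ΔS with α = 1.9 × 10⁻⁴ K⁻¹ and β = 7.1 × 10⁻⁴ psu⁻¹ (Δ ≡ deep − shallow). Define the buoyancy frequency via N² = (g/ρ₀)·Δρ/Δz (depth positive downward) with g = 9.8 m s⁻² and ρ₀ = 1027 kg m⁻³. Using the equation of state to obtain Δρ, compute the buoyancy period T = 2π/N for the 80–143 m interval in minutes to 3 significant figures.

7.52 min

ΔT = -0.1 K, ΔS = +1.73 psu (deep − shallow).
Δρ/ρ₀ = −αΔT + βΔS = 1.90 × 10⁻⁵ + 1.2283 × 10⁻³ = 1.2473 × 10⁻³, so Δρ ≈ 1.281 kg m⁻³.
N² = (g/ρ₀)·Δρ/Δz = g·(Δρ/ρ₀)/Δz = 9.8 × 1.2473 × 10⁻³ / 63 = 1.9402 × 10⁻⁴ s⁻².
N = √(1.9402 × 10⁻⁴) = 0.013929 rad s⁻¹ → T = 2π/N = 451.09 s = 7.5182 min ≈ 7.52 min.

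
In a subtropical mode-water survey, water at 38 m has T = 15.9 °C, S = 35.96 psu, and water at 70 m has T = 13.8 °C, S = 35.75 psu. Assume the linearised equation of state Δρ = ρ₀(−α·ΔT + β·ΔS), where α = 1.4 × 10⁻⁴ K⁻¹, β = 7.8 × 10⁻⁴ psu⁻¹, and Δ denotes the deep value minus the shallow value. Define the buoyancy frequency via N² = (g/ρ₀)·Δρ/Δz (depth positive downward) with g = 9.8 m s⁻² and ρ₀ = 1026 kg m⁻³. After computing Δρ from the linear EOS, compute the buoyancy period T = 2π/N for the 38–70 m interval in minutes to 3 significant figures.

ΔT = -2.1 K, ΔS = -0.21 psu (deep − shallow).
Δρ/ρ₀ = −αΔT + βΔS = 2.94 × 10⁻⁴ − 1.638 × 10⁻⁴ = 1.302 × 10⁻⁴, so Δρ ≈ 0.1336 kg m⁻³.
N² = (g/ρ₀)·Δρ/Δz = g·(Δρ/ρ₀)/Δz = 9.8 × 1.302 × 10⁻⁴ / 32 = 3.9874 × 10⁻⁵ s⁻².
N = √(3.9874 × 10⁻⁵) = 6.3146 × 10⁻³ rad s⁻¹ → T = 2π/N = 995.03 s = 16.584 min ≈ 16.6 min.

16.6 min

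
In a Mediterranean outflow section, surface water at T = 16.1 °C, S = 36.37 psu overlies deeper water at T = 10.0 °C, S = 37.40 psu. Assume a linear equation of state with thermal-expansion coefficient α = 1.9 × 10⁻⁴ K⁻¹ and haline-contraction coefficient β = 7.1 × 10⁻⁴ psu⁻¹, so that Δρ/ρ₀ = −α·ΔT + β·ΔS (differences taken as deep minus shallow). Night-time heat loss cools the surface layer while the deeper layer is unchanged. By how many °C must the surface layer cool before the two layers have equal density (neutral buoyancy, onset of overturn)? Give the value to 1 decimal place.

9.9 °C

Neutral buoyancy requires Δρ = 0, i.e. −α(T_deep − T_surf′) + β(S_deep − S_surf) = 0.
T_surf′ = T_deep − (β/α)·ΔS = 10.0 − (7.1 × 10⁻⁴/1.9 × 10⁻⁴)·(+1.03) = 6.151 °C.
Cooling required: 16.1 − (6.151) = 9.949 °C.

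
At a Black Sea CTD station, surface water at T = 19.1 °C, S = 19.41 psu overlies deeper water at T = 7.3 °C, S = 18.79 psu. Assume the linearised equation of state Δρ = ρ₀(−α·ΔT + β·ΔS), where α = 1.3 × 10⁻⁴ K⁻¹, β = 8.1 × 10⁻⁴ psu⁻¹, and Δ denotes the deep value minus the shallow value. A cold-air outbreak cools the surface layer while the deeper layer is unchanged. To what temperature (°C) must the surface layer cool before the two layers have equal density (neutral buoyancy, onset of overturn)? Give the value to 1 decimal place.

11.2 °C

Neutral buoyancy requires Δρ = 0, i.e. −α(T_deep − T_surf′) + β(S_deep − S_surf) = 0.
T_surf′ = T_deep − (β/α)·ΔS = 7.3 − (8.1 × 10⁻⁴/1.3 × 10⁻⁴)·(-0.62) = 11.163 °C.
Cooling required: 19.1 − (11.163) = 7.937 °C.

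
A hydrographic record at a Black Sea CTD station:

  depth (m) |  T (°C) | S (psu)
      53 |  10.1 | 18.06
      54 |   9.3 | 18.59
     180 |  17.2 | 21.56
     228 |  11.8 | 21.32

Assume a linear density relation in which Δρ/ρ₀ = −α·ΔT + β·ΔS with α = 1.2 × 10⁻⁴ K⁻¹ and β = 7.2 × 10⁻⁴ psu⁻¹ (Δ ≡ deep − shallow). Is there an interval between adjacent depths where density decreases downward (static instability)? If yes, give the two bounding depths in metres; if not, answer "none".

none

Evaluate Δρ/ρ₀ = −αΔT + βΔS across each adjacent pair:
  53–54 m: −αΔT+βΔS = −(1.2 × 10⁻⁴)(-0.8)+(7.2 × 10⁻⁴)(+0.53) = 4.8 × 10⁻⁴ → stable
  54–180 m: −αΔT+βΔS = −(1.2 × 10⁻⁴)(+7.9)+(7.2 × 10⁻⁴)(+2.97) = 1.2 × 10⁻³ → stable
  180–228 m: −αΔT+βΔS = −(1.2 × 10⁻⁴)(-5.4)+(7.2 × 10⁻⁴)(-0.24) = 4.8 × 10⁻⁴ → stable
Every interval has Δρ > 0: the column is stably stratified throughout.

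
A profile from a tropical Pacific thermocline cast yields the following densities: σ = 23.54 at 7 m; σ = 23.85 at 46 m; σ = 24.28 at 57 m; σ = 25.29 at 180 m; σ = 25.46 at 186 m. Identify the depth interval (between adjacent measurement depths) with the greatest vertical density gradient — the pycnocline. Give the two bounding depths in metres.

46–57 m

Compute the density gradient over each adjacent pair:
  7–46 m: Δρ/Δz = 0.31/39 = 7.9 × 10⁻³ kg m⁻⁴
  46–57 m: Δρ/Δz = 0.43/11 = 0.039 kg m⁻⁴
  57–180 m: Δρ/Δz = 1.01/123 = 8.2 × 10⁻³ kg m⁻⁴
  180–186 m: Δρ/Δz = 0.17/6 = 0.028 kg m⁻⁴
The largest gradient is in the 46–57 m interval — the pycnocline.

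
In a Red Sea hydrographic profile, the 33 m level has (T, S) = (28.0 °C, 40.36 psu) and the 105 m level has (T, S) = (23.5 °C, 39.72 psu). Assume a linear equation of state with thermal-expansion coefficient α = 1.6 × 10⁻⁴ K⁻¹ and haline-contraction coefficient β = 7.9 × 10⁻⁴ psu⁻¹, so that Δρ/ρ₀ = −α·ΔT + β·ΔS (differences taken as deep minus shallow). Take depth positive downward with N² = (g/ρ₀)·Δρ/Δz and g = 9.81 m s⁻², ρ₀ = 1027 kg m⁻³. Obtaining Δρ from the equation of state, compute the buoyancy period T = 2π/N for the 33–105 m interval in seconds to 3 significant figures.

ΔT = -4.5 K, ΔS = -0.64 psu (deep − shallow).
Δρ/ρ₀ = −αΔT + βΔS = 7.20 × 10⁻⁴ − 5.056 × 10⁻⁴ = 2.144 × 10⁻⁴, so Δρ ≈ 0.2202 kg m⁻³.
N² = (g/ρ₀)·Δρ/Δz = g·(Δρ/ρ₀)/Δz = 9.81 × 2.144 × 10⁻⁴ / 72 = 2.9212 × 10⁻⁵ s⁻².
N = √(2.9212 × 10⁻⁵) = 5.4048 × 10⁻³ rad s⁻¹ → T = 2π/N = 1.1625 × 10³ s ≈ 1.16 × 10³ s.

1.16 × 10³ s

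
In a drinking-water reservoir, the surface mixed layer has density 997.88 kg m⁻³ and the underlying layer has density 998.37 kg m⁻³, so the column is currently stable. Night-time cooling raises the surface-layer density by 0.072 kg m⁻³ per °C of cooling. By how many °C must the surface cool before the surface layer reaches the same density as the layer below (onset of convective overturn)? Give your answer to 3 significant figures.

Density deficit of the surface layer: 998.37 − 997.88 = 0.49 kg m⁻³.
Required change = 0.49 / 0.072 = 6.81 °C.

6.81 °C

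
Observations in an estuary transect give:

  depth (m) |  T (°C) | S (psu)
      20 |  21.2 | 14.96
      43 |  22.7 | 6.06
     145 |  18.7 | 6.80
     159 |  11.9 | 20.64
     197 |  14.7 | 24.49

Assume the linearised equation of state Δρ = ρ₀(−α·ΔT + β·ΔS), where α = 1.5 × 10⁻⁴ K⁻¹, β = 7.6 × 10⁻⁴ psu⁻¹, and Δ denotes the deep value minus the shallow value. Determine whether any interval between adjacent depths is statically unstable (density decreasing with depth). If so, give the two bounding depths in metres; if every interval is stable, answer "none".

Evaluate Δρ/ρ₀ = −αΔT + βΔS across each adjacent pair:
  20–43 m: −αΔT+βΔS = −(1.5 × 10⁻⁴)(+1.5)+(7.6 × 10⁻⁴)(-8.90) = -7.0 × 10⁻³ → UNSTABLE
  43–145 m: −αΔT+βΔS = −(1.5 × 10⁻⁴)(-4.0)+(7.6 × 10⁻⁴)(+0.74) = 1.2 × 10⁻³ → stable
  145–159 m: −αΔT+βΔS = −(1.5 × 10⁻⁴)(-6.8)+(7.6 × 10⁻⁴)(+13.84) = 0.012 → stable
  159–197 m: −αΔT+βΔS = −(1.5 × 10⁻⁴)(+2.8)+(7.6 × 10⁻⁴)(+3.85) = 2.5 × 10⁻³ → stable
The 20–43 m interval has Δρ < 0: lighter water underlies denser water.

20–43 m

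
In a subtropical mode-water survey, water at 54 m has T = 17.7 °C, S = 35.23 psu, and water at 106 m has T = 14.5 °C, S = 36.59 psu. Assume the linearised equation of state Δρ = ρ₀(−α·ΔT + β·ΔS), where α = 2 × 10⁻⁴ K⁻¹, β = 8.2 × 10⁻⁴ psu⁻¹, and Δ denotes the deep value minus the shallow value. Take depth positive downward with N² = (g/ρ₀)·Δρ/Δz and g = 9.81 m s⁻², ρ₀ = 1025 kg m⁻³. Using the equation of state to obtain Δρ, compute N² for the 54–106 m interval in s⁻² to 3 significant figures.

ΔT = -3.2 K, ΔS = +1.36 psu (deep − shallow).
Δρ/ρ₀ = −αΔT + βΔS = 6.40 × 10⁻⁴ + 1.1152 × 10⁻³ = 1.7552 × 10⁻³, so Δρ ≈ 1.799 kg m⁻³.
N² = (g/ρ₀)·Δρ/Δz = g·(Δρ/ρ₀)/Δz = 9.81 × 1.7552 × 10⁻³ / 52 = 3.3113 × 10⁻⁴ s⁻² ≈ 3.31 × 10⁻⁴ s⁻².

3.31 × 10⁻⁴ s⁻²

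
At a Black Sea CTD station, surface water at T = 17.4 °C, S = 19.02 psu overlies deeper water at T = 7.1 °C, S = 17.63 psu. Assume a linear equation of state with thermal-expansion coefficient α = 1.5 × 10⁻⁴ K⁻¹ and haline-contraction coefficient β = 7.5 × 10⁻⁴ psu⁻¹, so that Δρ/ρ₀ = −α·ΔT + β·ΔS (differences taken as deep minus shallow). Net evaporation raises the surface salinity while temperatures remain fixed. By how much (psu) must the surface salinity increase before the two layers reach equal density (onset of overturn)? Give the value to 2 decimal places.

0.67 psu

Neutral buoyancy requires −α(T_deep − T_surf) + β(S_deep − S_surf′) = 0.
S_surf′ = S_deep − (α/β)·ΔT = 17.63 − (1.5 × 10⁻⁴/7.5 × 10⁻⁴)·(-10.3) = 19.6900 psu.
Increase required: 19.6900 − 19.02 = 0.6700 psu.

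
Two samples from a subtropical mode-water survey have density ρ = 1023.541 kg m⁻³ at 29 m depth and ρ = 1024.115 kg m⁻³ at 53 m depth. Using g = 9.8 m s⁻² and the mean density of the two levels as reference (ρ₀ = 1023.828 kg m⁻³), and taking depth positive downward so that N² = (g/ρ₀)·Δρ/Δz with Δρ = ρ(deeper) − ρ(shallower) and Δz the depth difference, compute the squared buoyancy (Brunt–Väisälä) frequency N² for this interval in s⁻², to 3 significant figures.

2.29 × 10⁻⁴ s⁻²

Δρ = 1024.115 − 1023.541 = 0.574 kg m⁻³ over Δz = 53 − 29 = 24 m.
N² = (9.8/1023.828) × (0.574/24) = 2.2893 × 10⁻⁴ s⁻² ≈ 2.29 × 10⁻⁴ s⁻².
Since Δρ > 0 the layer is stably stratified.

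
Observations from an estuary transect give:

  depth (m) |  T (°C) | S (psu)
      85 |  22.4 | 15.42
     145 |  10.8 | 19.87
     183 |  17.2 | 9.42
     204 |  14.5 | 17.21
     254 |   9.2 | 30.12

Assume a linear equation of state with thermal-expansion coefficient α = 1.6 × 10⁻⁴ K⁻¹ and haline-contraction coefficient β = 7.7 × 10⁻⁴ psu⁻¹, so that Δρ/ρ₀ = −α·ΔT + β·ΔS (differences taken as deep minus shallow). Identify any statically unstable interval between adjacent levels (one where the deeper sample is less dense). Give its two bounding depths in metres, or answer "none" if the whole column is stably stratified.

Evaluate Δρ/ρ₀ = −αΔT + βΔS across each adjacent pair:
  85–145 m: −αΔT+βΔS = −(1.6 × 10⁻⁴)(-11.6)+(7.7 × 10⁻⁴)(+4.45) = 5.3 × 10⁻³ → stable
  145–183 m: −αΔT+βΔS = −(1.6 × 10⁻⁴)(+6.4)+(7.7 × 10⁻⁴)(-10.45) = -9.1 × 10⁻³ → UNSTABLE
  183–204 m: −αΔT+βΔS = −(1.6 × 10⁻⁴)(-2.7)+(7.7 × 10⁻⁴)(+7.79) = 6.4 × 10⁻³ → stable
  204–254 m: −αΔT+βΔS = −(1.6 × 10⁻⁴)(-5.3)+(7.7 × 10⁻⁴)(+12.91) = 0.011 → stable
The 145–183 m interval has Δρ < 0: lighter water underlies denser water.

145–183 m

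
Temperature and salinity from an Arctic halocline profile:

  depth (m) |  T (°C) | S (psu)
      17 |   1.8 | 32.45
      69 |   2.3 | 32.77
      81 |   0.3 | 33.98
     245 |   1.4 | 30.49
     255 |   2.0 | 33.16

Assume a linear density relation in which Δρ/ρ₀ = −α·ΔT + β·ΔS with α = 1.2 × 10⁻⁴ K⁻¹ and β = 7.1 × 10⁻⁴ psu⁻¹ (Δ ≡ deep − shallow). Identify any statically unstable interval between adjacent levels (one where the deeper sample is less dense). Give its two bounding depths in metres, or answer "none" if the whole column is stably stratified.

Evaluate Δρ/ρ₀ = −αΔT + βΔS across each adjacent pair:
  17–69 m: −αΔT+βΔS = −(1.2 × 10⁻⁴)(+0.5)+(7.1 × 10⁻⁴)(+0.32) = 1.7 × 10⁻⁴ → stable
  69–81 m: −αΔT+βΔS = −(1.2 × 10⁻⁴)(-2.0)+(7.1 × 10⁻⁴)(+1.21) = 1.1 × 10⁻³ → stable
  81–245 m: −αΔT+βΔS = −(1.2 × 10⁻⁴)(+1.1)+(7.1 × 10⁻⁴)(-3.49) = -2.6 × 10⁻³ → UNSTABLE
  245–255 m: −αΔT+βΔS = −(1.2 × 10⁻⁴)(+0.6)+(7.1 × 10⁻⁴)(+2.67) = 1.8 × 10⁻³ → stable
The 81–245 m interval has Δρ < 0: lighter water underlies denser water.

81–245 m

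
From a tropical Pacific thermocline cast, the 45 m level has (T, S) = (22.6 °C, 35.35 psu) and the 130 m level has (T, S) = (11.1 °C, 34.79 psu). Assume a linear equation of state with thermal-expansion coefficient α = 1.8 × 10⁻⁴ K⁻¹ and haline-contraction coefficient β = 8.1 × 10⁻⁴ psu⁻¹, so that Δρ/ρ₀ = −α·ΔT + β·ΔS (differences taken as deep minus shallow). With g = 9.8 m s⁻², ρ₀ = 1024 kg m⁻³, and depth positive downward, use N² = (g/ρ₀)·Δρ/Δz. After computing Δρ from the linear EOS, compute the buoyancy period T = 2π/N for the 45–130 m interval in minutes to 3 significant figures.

ΔT = -11.5 K, ΔS = -0.56 psu (deep − shallow).
Δρ/ρ₀ = −αΔT + βΔS = 2.07 × 10⁻³ − 4.536 × 10⁻⁴ = 1.6164 × 10⁻³, so Δρ ≈ 1.655 kg m⁻³.
N² = (g/ρ₀)·Δρ/Δz = g·(Δρ/ρ₀)/Δz = 9.8 × 1.6164 × 10⁻³ / 85 = 1.8636 × 10⁻⁴ s⁻².
N = √(1.8636 × 10⁻⁴) = 0.013651 rad s⁻¹ → T = 2π/N = 460.27 s = 7.6712 min ≈ 7.67 min.

7.67 min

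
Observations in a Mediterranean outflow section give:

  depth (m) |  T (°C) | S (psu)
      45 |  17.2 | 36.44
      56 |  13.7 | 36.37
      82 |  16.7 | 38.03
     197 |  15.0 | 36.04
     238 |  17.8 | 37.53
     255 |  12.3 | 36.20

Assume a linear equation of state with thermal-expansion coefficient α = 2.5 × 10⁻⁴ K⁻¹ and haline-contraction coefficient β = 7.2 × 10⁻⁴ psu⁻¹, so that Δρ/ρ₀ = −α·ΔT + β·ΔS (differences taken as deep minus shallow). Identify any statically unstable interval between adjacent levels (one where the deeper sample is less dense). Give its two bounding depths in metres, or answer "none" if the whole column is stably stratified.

82–197 m

Evaluate Δρ/ρ₀ = −αΔT + βΔS across each adjacent pair:
  45–56 m: −αΔT+βΔS = −(2.5 × 10⁻⁴)(-3.5)+(7.2 × 10⁻⁴)(-0.07) = 8.2 × 10⁻⁴ → stable
  56–82 m: −αΔT+βΔS = −(2.5 × 10⁻⁴)(+3.0)+(7.2 × 10⁻⁴)(+1.66) = 4.5 × 10⁻⁴ → stable
  82–197 m: −αΔT+βΔS = −(2.5 × 10⁻⁴)(-1.7)+(7.2 × 10⁻⁴)(-1.99) = -1.0 × 10⁻³ → UNSTABLE
  197–238 m: −αΔT+βΔS = −(2.5 × 10⁻⁴)(+2.8)+(7.2 × 10⁻⁴)(+1.49) = 3.7 × 10⁻⁴ → stable
  238–255 m: −αΔT+βΔS = −(2.5 × 10⁻⁴)(-5.5)+(7.2 × 10⁻⁴)(-1.33) = 4.2 × 10⁻⁴ → stable
The 82–197 m interval has Δρ < 0: lighter water underlies denser water.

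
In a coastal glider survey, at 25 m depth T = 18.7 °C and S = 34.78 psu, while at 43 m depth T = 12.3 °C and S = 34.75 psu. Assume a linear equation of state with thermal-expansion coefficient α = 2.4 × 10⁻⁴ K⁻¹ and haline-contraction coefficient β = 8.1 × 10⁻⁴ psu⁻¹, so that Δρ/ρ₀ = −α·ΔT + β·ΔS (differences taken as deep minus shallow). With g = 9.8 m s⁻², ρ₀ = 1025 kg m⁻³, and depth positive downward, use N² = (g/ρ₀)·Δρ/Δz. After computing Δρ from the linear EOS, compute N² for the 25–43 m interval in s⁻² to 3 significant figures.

8.23 × 10⁻⁴ s⁻²

ΔT = -6.4 K, ΔS = -0.03 psu (deep − shallow).
Δρ/ρ₀ = −αΔT + βΔS = 1.536 × 10⁻³ − 2.43 × 10⁻⁵ = 1.5117 × 10⁻³, so Δρ ≈ 1.549 kg m⁻³.
N² = (g/ρ₀)·Δρ/Δz = g·(Δρ/ρ₀)/Δz = 9.8 × 1.5117 × 10⁻³ / 18 = 8.2304 × 10⁻⁴ s⁻² ≈ 8.23 × 10⁻⁴ s⁻².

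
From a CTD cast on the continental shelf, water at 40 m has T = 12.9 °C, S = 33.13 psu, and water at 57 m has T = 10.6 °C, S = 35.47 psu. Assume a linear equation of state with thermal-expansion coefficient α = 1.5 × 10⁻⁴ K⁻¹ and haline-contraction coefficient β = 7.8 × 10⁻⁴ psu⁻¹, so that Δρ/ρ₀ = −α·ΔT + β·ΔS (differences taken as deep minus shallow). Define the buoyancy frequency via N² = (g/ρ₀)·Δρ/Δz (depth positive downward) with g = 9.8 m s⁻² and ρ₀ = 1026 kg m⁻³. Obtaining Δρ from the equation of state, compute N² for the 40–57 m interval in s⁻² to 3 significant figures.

ΔT = -2.3 K, ΔS = +2.34 psu (deep − shallow).
Δρ/ρ₀ = −αΔT + βΔS = 3.45 × 10⁻⁴ + 1.8252 × 10⁻³ = 2.1702 × 10⁻³, so Δρ ≈ 2.227 kg m⁻³.
N² = (g/ρ₀)·Δρ/Δz = g·(Δρ/ρ₀)/Δz = 9.8 × 2.1702 × 10⁻³ / 17 = 1.2511 × 10⁻³ s⁻² ≈ 1.25 × 10⁻³ s⁻².

1.25 × 10⁻³ s⁻²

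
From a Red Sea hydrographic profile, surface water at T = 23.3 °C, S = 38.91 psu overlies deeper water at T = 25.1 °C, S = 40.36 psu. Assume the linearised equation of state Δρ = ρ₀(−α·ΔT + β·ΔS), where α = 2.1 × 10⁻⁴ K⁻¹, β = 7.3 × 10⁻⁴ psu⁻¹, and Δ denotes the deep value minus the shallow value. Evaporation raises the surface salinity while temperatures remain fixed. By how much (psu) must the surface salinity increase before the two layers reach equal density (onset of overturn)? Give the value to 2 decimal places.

0.93 psu

Neutral buoyancy requires −α(T_deep − T_surf) + β(S_deep − S_surf′) = 0.
S_surf′ = S_deep − (α/β)·ΔT = 40.36 − (2.1 × 10⁻⁴/7.3 × 10⁻⁴)·(+1.8) = 39.8422 psu.
Increase required: 39.8422 − 38.91 = 0.9322 psu.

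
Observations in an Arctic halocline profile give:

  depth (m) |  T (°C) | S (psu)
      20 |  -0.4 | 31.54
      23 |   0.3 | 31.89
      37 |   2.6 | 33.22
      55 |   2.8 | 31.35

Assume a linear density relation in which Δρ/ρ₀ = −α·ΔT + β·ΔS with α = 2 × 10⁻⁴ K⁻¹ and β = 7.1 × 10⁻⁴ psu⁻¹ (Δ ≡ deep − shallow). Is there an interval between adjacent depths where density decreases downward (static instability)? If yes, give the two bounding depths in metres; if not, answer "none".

37–55 m

Evaluate Δρ/ρ₀ = −αΔT + βΔS across each adjacent pair:
  20–23 m: −αΔT+βΔS = −(2 × 10⁻⁴)(+0.7)+(7.1 × 10⁻⁴)(+0.35) = 1.1 × 10⁻⁴ → stable
  23–37 m: −αΔT+βΔS = −(2 × 10⁻⁴)(+2.3)+(7.1 × 10⁻⁴)(+1.33) = 4.8 × 10⁻⁴ → stable
  37–55 m: −αΔT+βΔS = −(2 × 10⁻⁴)(+0.2)+(7.1 × 10⁻⁴)(-1.87) = -1.4 × 10⁻³ → UNSTABLE
The 37–55 m interval has Δρ < 0: lighter water underlies denser water.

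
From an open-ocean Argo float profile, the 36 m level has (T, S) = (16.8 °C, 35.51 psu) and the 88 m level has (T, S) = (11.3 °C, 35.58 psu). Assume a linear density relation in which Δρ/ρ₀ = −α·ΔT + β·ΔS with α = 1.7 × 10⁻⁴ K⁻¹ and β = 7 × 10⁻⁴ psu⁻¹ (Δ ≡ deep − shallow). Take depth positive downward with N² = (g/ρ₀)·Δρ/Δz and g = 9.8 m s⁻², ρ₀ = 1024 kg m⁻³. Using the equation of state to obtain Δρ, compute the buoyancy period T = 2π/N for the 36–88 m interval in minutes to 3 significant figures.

7.69 min

ΔT = -5.5 K, ΔS = +0.07 psu (deep − shallow).
Δρ/ρ₀ = −αΔT + βΔS = 9.35 × 10⁻⁴ + 4.90 × 10⁻⁵ = 9.84 × 10⁻⁴, so Δρ ≈ 1.008 kg m⁻³.
N² = (g/ρ₀)·Δρ/Δz = g·(Δρ/ρ₀)/Δz = 9.8 × 9.84 × 10⁻⁴ / 52 = 1.8545 × 10⁻⁴ s⁻².
N = √(1.8545 × 10⁻⁴) = 0.013618 rad s⁻¹ → T = 2π/N = 461.39 s = 7.6898 min ≈ 7.69 min.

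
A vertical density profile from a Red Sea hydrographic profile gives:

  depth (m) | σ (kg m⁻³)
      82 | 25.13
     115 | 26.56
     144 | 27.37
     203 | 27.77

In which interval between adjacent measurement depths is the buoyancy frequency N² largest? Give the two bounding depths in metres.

Compute the density gradient over each adjacent pair:
  82–115 m: Δρ/Δz = 1.43/33 = 0.043 kg m⁻⁴
  115–144 m: Δρ/Δz = 0.81/29 = 0.028 kg m⁻⁴
  144–203 m: Δρ/Δz = 0.40/59 = 6.8 × 10⁻³ kg m⁻⁴
The largest gradient is in the 82–115 m interval — the pycnocline.

82–115 m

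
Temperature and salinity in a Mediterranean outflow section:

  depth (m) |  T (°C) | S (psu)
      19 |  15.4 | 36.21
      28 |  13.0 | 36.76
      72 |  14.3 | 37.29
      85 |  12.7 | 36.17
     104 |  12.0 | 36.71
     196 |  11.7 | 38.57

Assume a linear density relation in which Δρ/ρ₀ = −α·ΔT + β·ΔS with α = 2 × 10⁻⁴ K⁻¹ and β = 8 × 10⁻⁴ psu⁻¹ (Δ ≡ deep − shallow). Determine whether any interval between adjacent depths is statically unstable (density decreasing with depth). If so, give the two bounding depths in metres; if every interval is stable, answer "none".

72–85 m

Evaluate Δρ/ρ₀ = −αΔT + βΔS across each adjacent pair:
  19–28 m: −αΔT+βΔS = −(2 × 10⁻⁴)(-2.4)+(8 × 10⁻⁴)(+0.55) = 9.2 × 10⁻⁴ → stable
  28–72 m: −αΔT+βΔS = −(2 × 10⁻⁴)(+1.3)+(8 × 10⁻⁴)(+0.53) = 1.6 × 10⁻⁴ → stable
  72–85 m: −αΔT+βΔS = −(2 × 10⁻⁴)(-1.6)+(8 × 10⁻⁴)(-1.12) = -5.8 × 10⁻⁴ → UNSTABLE
  85–104 m: −αΔT+βΔS = −(2 × 10⁻⁴)(-0.7)+(8 × 10⁻⁴)(+0.54) = 5.7 × 10⁻⁴ → stable
  104–196 m: −αΔT+βΔS = −(2 × 10⁻⁴)(-0.3)+(8 × 10⁻⁴)(+1.86) = 1.5 × 10⁻³ → stable
The 72–85 m interval has Δρ < 0: lighter water underlies denser water.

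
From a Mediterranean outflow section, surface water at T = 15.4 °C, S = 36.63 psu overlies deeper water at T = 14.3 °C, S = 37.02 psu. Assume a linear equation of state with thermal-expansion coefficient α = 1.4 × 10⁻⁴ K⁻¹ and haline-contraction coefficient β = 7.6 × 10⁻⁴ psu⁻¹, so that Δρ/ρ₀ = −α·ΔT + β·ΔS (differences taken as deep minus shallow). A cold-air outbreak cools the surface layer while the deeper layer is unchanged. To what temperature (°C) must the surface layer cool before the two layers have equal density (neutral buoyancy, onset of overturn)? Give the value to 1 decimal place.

Neutral buoyancy requires Δρ = 0, i.e. −α(T_deep − T_surf′) + β(S_deep − S_surf) = 0.
T_surf′ = T_deep − (β/α)·ΔS = 14.3 − (7.6 × 10⁻⁴/1.4 × 10⁻⁴)·(+0.39) = 12.183 °C.
Cooling required: 15.4 − (12.183) = 3.217 °C.

12.2 °C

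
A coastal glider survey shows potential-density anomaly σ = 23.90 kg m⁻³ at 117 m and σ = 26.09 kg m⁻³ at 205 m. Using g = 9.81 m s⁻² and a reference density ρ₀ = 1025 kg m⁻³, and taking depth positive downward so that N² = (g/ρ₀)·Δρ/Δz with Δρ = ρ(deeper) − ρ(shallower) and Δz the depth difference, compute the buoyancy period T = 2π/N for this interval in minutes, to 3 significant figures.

Δρ = 1026.09 − 1023.90 = 2.19 kg m⁻³ over Δz = 205 − 117 = 88 m.
N² = (9.81/1025) × (2.19/88) = 2.3818 × 10⁻⁴ s⁻².
N = √(2.3818 × 10⁻⁴) = 0.015433 rad s⁻¹, so T = 2π/N = 407.13 s = 6.7855 min ≈ 6.79 min.

6.79 min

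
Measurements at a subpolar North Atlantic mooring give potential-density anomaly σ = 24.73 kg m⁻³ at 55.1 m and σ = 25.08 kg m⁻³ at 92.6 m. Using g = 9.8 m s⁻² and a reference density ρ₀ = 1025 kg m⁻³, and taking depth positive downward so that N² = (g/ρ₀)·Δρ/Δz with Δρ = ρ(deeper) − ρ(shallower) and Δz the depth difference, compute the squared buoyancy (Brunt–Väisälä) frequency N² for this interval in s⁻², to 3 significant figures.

Δρ = 1025.08 − 1024.73 = 0.35 kg m⁻³ over Δz = 92.6 − 55.1 = 37.5 m.
N² = (9.8/1025) × (0.35/37.5) = 8.9236 × 10⁻⁵ s⁻² ≈ 8.92 × 10⁻⁵ s⁻².

8.92 × 10⁻⁵ s⁻²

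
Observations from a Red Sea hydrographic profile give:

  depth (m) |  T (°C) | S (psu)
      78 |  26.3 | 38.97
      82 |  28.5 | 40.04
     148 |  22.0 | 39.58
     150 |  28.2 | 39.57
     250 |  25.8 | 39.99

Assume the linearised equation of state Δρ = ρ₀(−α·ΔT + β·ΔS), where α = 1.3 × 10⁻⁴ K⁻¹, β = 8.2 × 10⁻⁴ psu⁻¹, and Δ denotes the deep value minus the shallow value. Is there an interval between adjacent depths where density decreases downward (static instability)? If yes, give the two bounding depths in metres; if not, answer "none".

148–150 m

Evaluate Δρ/ρ₀ = −αΔT + βΔS across each adjacent pair:
  78–82 m: −αΔT+βΔS = −(1.3 × 10⁻⁴)(+2.2)+(8.2 × 10⁻⁴)(+1.07) = 5.9 × 10⁻⁴ → stable
  82–148 m: −αΔT+βΔS = −(1.3 × 10⁻⁴)(-6.5)+(8.2 × 10⁻⁴)(-0.46) = 4.7 × 10⁻⁴ → stable
  148–150 m: −αΔT+βΔS = −(1.3 × 10⁻⁴)(+6.2)+(8.2 × 10⁻⁴)(-0.01) = -8.1 × 10⁻⁴ → UNSTABLE
  150–250 m: −αΔT+βΔS = −(1.3 × 10⁻⁴)(-2.4)+(8.2 × 10⁻⁴)(+0.42) = 6.6 × 10⁻⁴ → stable
The 148–150 m interval has Δρ < 0: lighter water underlies denser water.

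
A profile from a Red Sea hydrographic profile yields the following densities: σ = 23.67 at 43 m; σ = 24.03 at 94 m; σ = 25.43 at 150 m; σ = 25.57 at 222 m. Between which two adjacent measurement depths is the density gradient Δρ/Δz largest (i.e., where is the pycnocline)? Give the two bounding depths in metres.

Compute the density gradient over each adjacent pair:
  43–94 m: Δρ/Δz = 0.36/51 = 7.1 × 10⁻³ kg m⁻⁴
  94–150 m: Δρ/Δz = 1.40/56 = 0.025 kg m⁻⁴
  150–222 m: Δρ/Δz = 0.14/72 = 1.9 × 10⁻³ kg m⁻⁴
The largest gradient is in the 94–150 m interval — the pycnocline.

94–150 m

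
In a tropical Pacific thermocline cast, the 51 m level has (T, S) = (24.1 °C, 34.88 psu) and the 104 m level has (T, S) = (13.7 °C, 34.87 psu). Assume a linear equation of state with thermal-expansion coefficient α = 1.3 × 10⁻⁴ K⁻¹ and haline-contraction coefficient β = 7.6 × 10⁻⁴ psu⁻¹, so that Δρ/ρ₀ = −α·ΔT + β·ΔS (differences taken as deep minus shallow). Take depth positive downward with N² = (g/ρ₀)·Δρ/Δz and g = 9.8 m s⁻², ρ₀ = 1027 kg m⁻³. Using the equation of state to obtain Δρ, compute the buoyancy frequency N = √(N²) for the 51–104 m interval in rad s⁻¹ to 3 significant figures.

ΔT = -10.4 K, ΔS = -0.01 psu (deep − shallow).
Δρ/ρ₀ = −αΔT + βΔS = 1.352 × 10⁻³ − 7.60 × 10⁻⁶ = 1.3444 × 10⁻³, so Δρ ≈ 1.381 kg m⁻³.
N² = (g/ρ₀)·Δρ/Δz = g·(Δρ/ρ₀)/Δz = 9.8 × 1.3444 × 10⁻³ / 53 = 2.4859 × 10⁻⁴ s⁻².
N = √(2.4859 × 10⁻⁴) = 0.015767 rad s⁻¹ ≈ 0.0158 rad s⁻¹.

0.0158 rad s⁻¹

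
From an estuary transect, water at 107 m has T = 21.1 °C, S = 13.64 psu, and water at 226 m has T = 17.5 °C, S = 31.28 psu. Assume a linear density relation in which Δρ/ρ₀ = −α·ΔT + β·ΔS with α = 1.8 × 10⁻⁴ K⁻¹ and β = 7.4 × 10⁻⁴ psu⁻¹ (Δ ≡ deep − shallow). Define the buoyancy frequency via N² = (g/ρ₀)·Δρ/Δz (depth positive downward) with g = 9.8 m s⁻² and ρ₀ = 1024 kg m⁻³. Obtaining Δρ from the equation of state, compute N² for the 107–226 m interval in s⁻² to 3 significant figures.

ΔT = -3.6 K, ΔS = +17.64 psu (deep − shallow).
Δρ/ρ₀ = −αΔT + βΔS = 6.48 × 10⁻⁴ + 0.0130536 = 0.0137016, so Δρ ≈ 14.03 kg m⁻³.
N² = (g/ρ₀)·Δρ/Δz = g·(Δρ/ρ₀)/Δz = 9.8 × 0.0137016 / 119 = 1.1284 × 10⁻³ s⁻² ≈ 1.13 × 10⁻³ s⁻².

1.13 × 10⁻³ s⁻²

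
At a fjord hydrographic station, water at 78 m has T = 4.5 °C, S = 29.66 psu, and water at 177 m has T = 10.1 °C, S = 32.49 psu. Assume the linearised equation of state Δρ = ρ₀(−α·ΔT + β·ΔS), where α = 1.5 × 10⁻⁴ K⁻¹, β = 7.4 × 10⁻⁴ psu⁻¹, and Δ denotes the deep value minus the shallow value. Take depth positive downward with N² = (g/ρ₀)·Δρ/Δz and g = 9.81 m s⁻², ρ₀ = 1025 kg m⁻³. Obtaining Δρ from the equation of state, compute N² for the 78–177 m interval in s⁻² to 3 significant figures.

1.24 × 10⁻⁴ s⁻²

ΔT = +5.6 K, ΔS = +2.83 psu (deep − shallow).
Δρ/ρ₀ = −αΔT + βΔS = -8.40 × 10⁻⁴ + 2.0942 × 10⁻³ = 1.2542 × 10⁻³, so Δρ ≈ 1.286 kg m⁻³.
N² = (g/ρ₀)·Δρ/Δz = g·(Δρ/ρ₀)/Δz = 9.81 × 1.2542 × 10⁻³ / 99 = 1.2428 × 10⁻⁴ s⁻² ≈ 1.24 × 10⁻⁴ s⁻².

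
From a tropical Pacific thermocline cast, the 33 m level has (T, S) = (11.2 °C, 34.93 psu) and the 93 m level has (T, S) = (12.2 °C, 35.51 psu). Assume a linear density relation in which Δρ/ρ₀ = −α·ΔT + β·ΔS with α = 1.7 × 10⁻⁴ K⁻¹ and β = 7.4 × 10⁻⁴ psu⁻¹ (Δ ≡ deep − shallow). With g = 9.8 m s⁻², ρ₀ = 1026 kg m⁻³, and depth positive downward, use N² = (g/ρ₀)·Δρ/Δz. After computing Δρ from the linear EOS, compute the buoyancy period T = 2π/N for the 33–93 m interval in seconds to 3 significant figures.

ΔT = +1.0 K, ΔS = +0.58 psu (deep − shallow).
Δρ/ρ₀ = −αΔT + βΔS = -1.70 × 10⁻⁴ + 4.292 × 10⁻⁴ = 2.592 × 10⁻⁴, so Δρ ≈ 0.2659 kg m⁻³.
N² = (g/ρ₀)·Δρ/Δz = g·(Δρ/ρ₀)/Δz = 9.8 × 2.592 × 10⁻⁴ / 60 = 4.2336 × 10⁻⁵ s⁻².
N = √(4.2336 × 10⁻⁵) = 6.5066 × 10⁻³ rad s⁻¹ → T = 2π/N = 965.66 s ≈ 966 s.

966 s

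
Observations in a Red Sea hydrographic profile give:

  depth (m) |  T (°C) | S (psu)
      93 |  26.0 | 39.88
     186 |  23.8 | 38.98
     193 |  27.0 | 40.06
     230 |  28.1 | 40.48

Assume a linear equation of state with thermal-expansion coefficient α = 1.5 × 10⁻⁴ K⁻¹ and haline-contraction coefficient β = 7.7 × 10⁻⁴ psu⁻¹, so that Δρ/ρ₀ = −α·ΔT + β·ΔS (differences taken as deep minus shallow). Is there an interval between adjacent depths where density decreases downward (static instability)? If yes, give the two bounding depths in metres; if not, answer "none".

Evaluate Δρ/ρ₀ = −αΔT + βΔS across each adjacent pair:
  93–186 m: −αΔT+βΔS = −(1.5 × 10⁻⁴)(-2.2)+(7.7 × 10⁻⁴)(-0.90) = -3.6 × 10⁻⁴ → UNSTABLE
  186–193 m: −αΔT+βΔS = −(1.5 × 10⁻⁴)(+3.2)+(7.7 × 10⁻⁴)(+1.08) = 3.5 × 10⁻⁴ → stable
  193–230 m: −αΔT+βΔS = −(1.5 × 10⁻⁴)(+1.1)+(7.7 × 10⁻⁴)(+0.42) = 1.6 × 10⁻⁴ → stable
The 93–186 m interval has Δρ < 0: lighter water underlies denser water.

93–186 m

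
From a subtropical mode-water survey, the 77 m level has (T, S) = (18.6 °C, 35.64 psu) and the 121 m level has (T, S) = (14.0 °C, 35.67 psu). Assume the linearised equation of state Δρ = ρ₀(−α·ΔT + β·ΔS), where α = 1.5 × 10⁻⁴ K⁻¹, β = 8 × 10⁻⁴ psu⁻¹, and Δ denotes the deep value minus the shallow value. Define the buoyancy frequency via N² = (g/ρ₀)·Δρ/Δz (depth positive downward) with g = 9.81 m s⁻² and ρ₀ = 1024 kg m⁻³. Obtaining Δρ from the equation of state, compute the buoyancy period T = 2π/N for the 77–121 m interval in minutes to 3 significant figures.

ΔT = -4.6 K, ΔS = +0.03 psu (deep − shallow).
Δρ/ρ₀ = −αΔT + βΔS = 6.90 × 10⁻⁴ + 2.40 × 10⁻⁵ = 7.14 × 10⁻⁴, so Δρ ≈ 0.7311 kg m⁻³.
N² = (g/ρ₀)·Δρ/Δz = g·(Δρ/ρ₀)/Δz = 9.81 × 7.14 × 10⁻⁴ / 44 = 1.5919 × 10⁻⁴ s⁻².
N = √(1.5919 × 10⁻⁴) = 0.012617 rad s⁻¹ → T = 2π/N = 497.99 s = 8.2998 min ≈ 8.30 min.

8.30 min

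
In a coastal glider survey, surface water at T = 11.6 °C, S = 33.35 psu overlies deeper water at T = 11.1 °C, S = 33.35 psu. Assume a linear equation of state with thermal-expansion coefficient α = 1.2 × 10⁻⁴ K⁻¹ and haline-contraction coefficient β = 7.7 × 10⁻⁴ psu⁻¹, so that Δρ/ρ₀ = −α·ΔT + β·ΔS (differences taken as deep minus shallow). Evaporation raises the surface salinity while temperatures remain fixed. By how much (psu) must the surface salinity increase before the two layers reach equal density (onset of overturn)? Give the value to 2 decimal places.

Neutral buoyancy requires −α(T_deep − T_surf) + β(S_deep − S_surf′) = 0.
S_surf′ = S_deep − (α/β)·ΔT = 33.35 − (1.2 × 10⁻⁴/7.7 × 10⁻⁴)·(-0.5) = 33.4279 psu.
Increase required: 33.4279 − 33.35 = 0.0779 psu.

0.08 psu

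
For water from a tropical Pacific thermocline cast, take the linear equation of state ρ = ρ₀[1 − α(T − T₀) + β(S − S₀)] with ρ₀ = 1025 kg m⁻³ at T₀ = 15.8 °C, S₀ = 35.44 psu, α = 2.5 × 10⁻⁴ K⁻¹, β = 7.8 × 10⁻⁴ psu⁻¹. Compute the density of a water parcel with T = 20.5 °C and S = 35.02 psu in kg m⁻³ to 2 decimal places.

1023.46 kg m⁻³

T − T₀ = +4.7 K, S − S₀ = -0.42 psu.
Bracket = 1 − α·(+4.7) + β·(-0.42) = 1 + (-1.5026 × 10⁻³) = 0.9984974.
ρ = 1025 × 0.9984974 = 1023.46 kg m⁻³.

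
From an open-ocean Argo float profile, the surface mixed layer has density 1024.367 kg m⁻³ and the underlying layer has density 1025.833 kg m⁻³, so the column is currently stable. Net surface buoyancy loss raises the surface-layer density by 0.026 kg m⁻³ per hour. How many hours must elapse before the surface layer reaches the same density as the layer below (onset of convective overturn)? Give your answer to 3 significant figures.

56.4 hours

Density deficit of the surface layer: 1025.833 − 1024.367 = 1.466 kg m⁻³.
Required change = 1.466 / 0.026 = 56.4 hours.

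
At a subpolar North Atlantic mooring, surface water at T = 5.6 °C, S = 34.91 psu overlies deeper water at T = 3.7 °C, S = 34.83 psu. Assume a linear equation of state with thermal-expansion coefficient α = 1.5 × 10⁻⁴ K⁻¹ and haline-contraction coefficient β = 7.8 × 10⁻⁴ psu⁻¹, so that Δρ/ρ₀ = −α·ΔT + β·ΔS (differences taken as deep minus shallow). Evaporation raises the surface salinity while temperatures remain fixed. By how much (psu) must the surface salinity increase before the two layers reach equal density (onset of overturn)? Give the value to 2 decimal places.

Neutral buoyancy requires −α(T_deep − T_surf) + β(S_deep − S_surf′) = 0.
S_surf′ = S_deep − (α/β)·ΔT = 34.83 − (1.5 × 10⁻⁴/7.8 × 10⁻⁴)·(-1.9) = 35.1954 psu.
Increase required: 35.1954 − 34.91 = 0.2854 psu.

0.29 psu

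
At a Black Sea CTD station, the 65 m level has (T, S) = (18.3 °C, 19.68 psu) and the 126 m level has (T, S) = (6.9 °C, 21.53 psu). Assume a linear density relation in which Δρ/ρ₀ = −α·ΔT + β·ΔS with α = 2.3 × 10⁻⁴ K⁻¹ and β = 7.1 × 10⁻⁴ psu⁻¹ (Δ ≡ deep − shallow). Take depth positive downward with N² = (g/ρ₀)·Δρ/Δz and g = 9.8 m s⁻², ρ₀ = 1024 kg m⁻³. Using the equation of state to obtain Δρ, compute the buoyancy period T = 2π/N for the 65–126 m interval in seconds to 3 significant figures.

250 s

ΔT = -11.4 K, ΔS = +1.85 psu (deep − shallow).
Δρ/ρ₀ = −αΔT + βΔS = 2.622 × 10⁻³ + 1.3135 × 10⁻³ = 3.9355 × 10⁻³, so Δρ ≈ 4.030 kg m⁻³.
N² = (g/ρ₀)·Δρ/Δz = g·(Δρ/ρ₀)/Δz = 9.8 × 3.9355 × 10⁻³ / 61 = 6.3226 × 10⁻⁴ s⁻².
N = √(6.3226 × 10⁻⁴) = 0.025145 rad s⁻¹ → T = 2π/N = 249.88 s ≈ 250 s.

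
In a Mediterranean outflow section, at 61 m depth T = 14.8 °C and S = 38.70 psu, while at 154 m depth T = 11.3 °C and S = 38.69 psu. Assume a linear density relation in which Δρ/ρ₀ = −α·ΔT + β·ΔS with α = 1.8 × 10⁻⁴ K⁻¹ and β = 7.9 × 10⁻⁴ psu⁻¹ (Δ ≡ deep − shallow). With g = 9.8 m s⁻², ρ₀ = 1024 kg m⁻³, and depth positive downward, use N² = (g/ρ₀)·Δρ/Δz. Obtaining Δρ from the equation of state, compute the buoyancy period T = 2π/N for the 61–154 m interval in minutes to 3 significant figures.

12.9 min

ΔT = -3.5 K, ΔS = -0.01 psu (deep − shallow).
Δρ/ρ₀ = −αΔT + βΔS = 6.30 × 10⁻⁴ − 7.90 × 10⁻⁶ = 6.221 × 10⁻⁴, so Δρ ≈ 0.6370 kg m⁻³.
N² = (g/ρ₀)·Δρ/Δz = g·(Δρ/ρ₀)/Δz = 9.8 × 6.221 × 10⁻⁴ / 93 = 6.5555 × 10⁻⁵ s⁻².
N = √(6.5555 × 10⁻⁵) = 8.0966 × 10⁻³ rad s⁻¹ → T = 2π/N = 776.03 s = 12.934 min ≈ 12.9 min.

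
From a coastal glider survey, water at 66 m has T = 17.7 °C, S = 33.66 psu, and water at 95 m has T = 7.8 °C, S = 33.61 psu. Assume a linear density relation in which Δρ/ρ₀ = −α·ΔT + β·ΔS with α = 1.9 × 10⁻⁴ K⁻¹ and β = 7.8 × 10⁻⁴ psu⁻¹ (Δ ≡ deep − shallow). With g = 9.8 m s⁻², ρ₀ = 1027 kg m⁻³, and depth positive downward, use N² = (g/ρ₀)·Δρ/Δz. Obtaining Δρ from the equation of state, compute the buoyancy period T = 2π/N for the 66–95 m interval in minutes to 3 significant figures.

ΔT = -9.9 K, ΔS = -0.05 psu (deep − shallow).
Δρ/ρ₀ = −αΔT + βΔS = 1.881 × 10⁻³ − 3.90 × 10⁻⁵ = 1.842 × 10⁻³, so Δρ ≈ 1.892 kg m⁻³.
N² = (g/ρ₀)·Δρ/Δz = g·(Δρ/ρ₀)/Δz = 9.8 × 1.842 × 10⁻³ / 29 = 6.2247 × 10⁻⁴ s⁻².
N = √(6.2247 × 10⁻⁴) = 0.024949 rad s⁻¹ → T = 2π/N = 251.84 s = 4.1973 min ≈ 4.20 min.

4.20 min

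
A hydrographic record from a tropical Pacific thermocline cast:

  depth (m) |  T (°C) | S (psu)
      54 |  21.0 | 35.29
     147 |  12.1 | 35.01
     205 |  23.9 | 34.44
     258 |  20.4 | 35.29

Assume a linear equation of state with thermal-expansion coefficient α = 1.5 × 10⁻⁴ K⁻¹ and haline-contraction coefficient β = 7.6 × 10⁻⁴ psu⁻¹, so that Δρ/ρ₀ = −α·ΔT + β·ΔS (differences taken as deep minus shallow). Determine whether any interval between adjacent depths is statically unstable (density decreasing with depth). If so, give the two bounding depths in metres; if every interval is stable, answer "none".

147–205 m

Evaluate Δρ/ρ₀ = −αΔT + βΔS across each adjacent pair:
  54–147 m: −αΔT+βΔS = −(1.5 × 10⁻⁴)(-8.9)+(7.6 × 10⁻⁴)(-0.28) = 1.1 × 10⁻³ → stable
  147–205 m: −αΔT+βΔS = −(1.5 × 10⁻⁴)(+11.8)+(7.6 × 10⁻⁴)(-0.57) = -2.2 × 10⁻³ → UNSTABLE
  205–258 m: −αΔT+βΔS = −(1.5 × 10⁻⁴)(-3.5)+(7.6 × 10⁻⁴)(+0.85) = 1.2 × 10⁻³ → stable
The 147–205 m interval has Δρ < 0: lighter water underlies denser water.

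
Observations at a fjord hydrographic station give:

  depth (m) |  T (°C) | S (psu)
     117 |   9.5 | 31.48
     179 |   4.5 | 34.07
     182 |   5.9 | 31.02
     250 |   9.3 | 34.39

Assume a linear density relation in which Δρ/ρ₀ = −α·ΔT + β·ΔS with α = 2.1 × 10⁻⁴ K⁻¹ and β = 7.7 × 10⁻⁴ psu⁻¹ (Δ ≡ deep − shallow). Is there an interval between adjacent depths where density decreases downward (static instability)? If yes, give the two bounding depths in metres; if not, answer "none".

179–182 m

Evaluate Δρ/ρ₀ = −αΔT + βΔS across each adjacent pair:
  117–179 m: −αΔT+βΔS = −(2.1 × 10⁻⁴)(-5.0)+(7.7 × 10⁻⁴)(+2.59) = 3.0 × 10⁻³ → stable
  179–182 m: −αΔT+βΔS = −(2.1 × 10⁻⁴)(+1.4)+(7.7 × 10⁻⁴)(-3.05) = -2.6 × 10⁻³ → UNSTABLE
  182–250 m: −αΔT+βΔS = −(2.1 × 10⁻⁴)(+3.4)+(7.7 × 10⁻⁴)(+3.37) = 1.9 × 10⁻³ → stable
The 179–182 m interval has Δρ < 0: lighter water underlies denser water.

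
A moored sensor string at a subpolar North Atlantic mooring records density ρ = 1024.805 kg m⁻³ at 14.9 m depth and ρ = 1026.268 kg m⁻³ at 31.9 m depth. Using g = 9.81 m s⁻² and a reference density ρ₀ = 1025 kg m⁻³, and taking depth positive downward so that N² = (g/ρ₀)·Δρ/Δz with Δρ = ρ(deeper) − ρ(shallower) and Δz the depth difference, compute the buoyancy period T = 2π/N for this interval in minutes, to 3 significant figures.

3.65 min

Δρ = 1026.268 − 1024.805 = 1.463 kg m⁻³ over Δz = 31.9 − 14.9 = 17 m.
N² = (9.81/1025) × (1.463/17) = 8.2365 × 10⁻⁴ s⁻².
N = √(8.2365 × 10⁻⁴) = 0.028699 rad s⁻¹, so T = 2π/N = 218.93 s = 3.6488 min ≈ 3.65 min.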